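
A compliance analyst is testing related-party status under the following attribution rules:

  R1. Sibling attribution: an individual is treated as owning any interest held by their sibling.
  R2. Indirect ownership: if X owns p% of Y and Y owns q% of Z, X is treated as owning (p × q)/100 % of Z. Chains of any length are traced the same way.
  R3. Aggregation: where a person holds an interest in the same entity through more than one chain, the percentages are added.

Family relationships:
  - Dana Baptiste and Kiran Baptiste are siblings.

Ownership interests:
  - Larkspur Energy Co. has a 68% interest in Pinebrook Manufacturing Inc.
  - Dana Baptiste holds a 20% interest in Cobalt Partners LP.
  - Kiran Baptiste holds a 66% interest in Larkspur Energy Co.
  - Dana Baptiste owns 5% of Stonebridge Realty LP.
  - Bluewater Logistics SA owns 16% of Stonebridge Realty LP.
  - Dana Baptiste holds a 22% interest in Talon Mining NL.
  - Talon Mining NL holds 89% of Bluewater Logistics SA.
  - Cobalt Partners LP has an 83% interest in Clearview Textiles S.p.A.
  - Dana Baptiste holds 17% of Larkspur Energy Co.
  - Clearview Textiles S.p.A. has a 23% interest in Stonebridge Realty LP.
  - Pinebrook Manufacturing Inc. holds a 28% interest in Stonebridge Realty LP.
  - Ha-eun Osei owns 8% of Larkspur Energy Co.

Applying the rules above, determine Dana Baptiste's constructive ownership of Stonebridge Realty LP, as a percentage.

By sibling attribution (R1), Dana Baptiste is treated as also owning Kiran Baptiste's interest in Larkspur Energy Co, giving 17% + 66% = 83%.
Chain via Cobalt Partners LP → Clearview Textiles S.p.A. (R2): 20% × 83% × 23% = 3.818% of Stonebridge Realty LP.
Chain via Larkspur Energy Co. → Pinebrook Manufacturing Inc. (R2): 83% × 68% × 28% = 15.8032% of Stonebridge Realty LP.
Chain via Talon Mining NL → Bluewater Logistics SA (R2): 22% × 89% × 16% = 3.1328% of Stonebridge Realty LP.
Direct interest in Stonebridge Realty LP: 5%.
Aggregating (R3): 3.818% + 15.8032% + 3.1328% + 5% = 27.754%.

27.754%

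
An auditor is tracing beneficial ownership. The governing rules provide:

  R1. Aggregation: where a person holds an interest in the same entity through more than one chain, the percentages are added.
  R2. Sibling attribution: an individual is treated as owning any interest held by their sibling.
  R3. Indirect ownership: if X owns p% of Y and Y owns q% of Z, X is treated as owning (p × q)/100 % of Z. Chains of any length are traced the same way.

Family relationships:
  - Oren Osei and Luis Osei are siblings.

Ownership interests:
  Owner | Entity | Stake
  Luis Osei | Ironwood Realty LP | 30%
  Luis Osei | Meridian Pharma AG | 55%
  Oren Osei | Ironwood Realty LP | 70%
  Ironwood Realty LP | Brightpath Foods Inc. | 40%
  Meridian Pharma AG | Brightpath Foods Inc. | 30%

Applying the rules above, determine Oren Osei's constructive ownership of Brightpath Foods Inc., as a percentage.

56.5%

By sibling attribution (R2), Oren Osei is treated as also owning Luis Osei's interest in Ironwood Realty LP, giving 70% + 30% = 100%.
By sibling attribution (R2), Oren Osei is treated as owning Luis Osei's 55% interest in Meridian Pharma AG.
Chain via Ironwood Realty LP (R3): 100% × 40% = 40% of Brightpath Foods Inc.
Chain via Meridian Pharma AG (R3): 55% × 30% = 16.5% of Brightpath Foods Inc.
Aggregating (R1): 40% + 16.5% = 56.5%.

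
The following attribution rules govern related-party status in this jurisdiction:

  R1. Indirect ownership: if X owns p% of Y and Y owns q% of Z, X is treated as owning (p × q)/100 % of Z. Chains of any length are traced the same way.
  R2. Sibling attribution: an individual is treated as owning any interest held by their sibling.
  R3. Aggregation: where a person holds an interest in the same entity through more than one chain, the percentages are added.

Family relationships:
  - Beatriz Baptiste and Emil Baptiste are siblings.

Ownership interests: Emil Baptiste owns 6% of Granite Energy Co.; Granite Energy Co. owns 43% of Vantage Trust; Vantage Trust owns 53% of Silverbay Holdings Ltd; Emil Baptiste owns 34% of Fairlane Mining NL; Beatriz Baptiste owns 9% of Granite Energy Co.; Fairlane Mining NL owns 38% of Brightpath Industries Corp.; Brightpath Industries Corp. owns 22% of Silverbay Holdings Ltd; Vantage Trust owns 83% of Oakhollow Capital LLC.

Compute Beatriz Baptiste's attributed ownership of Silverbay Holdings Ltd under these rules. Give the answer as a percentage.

By sibling attribution (R2), Beatriz Baptiste is treated as also owning Emil Baptiste's interest in Granite Energy Co, giving 9% + 6% = 15%.
By sibling attribution (R2), Beatriz Baptiste is treated as owning Emil Baptiste's 34% interest in Fairlane Mining NL.
Chain via Granite Energy Co. → Vantage Trust (R1): 15% × 43% × 53% = 3.4185% of Silverbay Holdings Ltd.
Chain via Fairlane Mining NL → Brightpath Industries Corp. (R1): 34% × 38% × 22% = 2.8424% of Silverbay Holdings Ltd.
Aggregating (R3): 3.4185% + 2.8424% = 6.2609%.

6.2609%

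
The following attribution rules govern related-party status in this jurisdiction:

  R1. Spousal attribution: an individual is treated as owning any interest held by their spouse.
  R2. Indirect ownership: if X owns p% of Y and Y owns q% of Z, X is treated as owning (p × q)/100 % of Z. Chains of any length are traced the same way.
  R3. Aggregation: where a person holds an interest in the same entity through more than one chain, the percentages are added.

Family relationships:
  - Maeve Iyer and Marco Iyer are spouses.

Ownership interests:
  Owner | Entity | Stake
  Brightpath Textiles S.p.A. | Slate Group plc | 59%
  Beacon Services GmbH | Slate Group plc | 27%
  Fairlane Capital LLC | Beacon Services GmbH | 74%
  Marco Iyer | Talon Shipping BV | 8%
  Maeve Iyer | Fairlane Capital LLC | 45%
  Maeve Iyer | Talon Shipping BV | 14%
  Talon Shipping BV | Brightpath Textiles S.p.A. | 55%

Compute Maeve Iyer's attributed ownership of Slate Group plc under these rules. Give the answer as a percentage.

By spousal attribution (R1), Maeve Iyer is treated as also owning Marco Iyer's interest in Talon Shipping BV, giving 14% + 8% = 22%.
Chain via Fairlane Capital LLC → Beacon Services GmbH (R2): 45% × 74% × 27% = 8.991% of Slate Group plc.
Chain via Talon Shipping BV → Brightpath Textiles S.p.A. (R2): 22% × 55% × 59% = 7.139% of Slate Group plc.
Aggregating (R3): 8.991% + 7.139% = 16.13%.

16.13%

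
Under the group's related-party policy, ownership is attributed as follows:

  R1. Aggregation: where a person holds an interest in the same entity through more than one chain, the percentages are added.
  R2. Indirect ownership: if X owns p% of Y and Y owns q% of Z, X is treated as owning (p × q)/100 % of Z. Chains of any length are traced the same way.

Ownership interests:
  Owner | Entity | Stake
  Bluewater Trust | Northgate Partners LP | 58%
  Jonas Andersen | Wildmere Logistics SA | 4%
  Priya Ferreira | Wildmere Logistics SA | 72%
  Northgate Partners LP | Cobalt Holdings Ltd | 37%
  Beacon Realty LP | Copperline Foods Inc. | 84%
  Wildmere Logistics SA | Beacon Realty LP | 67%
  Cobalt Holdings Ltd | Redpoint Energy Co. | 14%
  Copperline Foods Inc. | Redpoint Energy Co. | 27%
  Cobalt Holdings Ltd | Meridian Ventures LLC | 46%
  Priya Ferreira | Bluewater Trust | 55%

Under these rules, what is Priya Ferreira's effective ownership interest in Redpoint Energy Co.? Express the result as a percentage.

12.593252%

Chain via Bluewater Trust → Northgate Partners LP → Cobalt Holdings Ltd (R2): 55% × 58% × 37% × 14% = 1.65242% of Redpoint Energy Co.
Chain via Wildmere Logistics SA → Beacon Realty LP → Copperline Foods Inc. (R2): 72% × 67% × 84% × 27% = 10.940832% of Redpoint Energy Co.
Aggregating (R1): 1.65242% + 10.940832% = 12.593252%.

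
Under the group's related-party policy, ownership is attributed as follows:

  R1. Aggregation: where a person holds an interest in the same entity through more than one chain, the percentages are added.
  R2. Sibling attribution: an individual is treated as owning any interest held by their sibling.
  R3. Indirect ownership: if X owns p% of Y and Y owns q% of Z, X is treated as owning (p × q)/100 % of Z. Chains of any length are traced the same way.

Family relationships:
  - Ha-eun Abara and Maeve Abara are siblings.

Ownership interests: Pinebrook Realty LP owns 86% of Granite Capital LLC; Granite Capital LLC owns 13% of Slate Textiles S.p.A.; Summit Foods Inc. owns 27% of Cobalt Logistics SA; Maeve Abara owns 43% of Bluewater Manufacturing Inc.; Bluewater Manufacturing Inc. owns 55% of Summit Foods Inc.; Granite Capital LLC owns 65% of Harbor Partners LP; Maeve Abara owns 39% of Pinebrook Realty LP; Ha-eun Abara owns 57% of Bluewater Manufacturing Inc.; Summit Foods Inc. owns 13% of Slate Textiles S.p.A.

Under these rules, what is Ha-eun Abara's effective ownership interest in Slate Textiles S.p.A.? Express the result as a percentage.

11.5102%

By sibling attribution (R2), Ha-eun Abara is treated as also owning Maeve Abara's interest in Bluewater Manufacturing Inc, giving 57% + 43% = 100%.
By sibling attribution (R2), Ha-eun Abara is treated as owning Maeve Abara's 39% interest in Pinebrook Realty LP.
Chain via Bluewater Manufacturing Inc. → Summit Foods Inc. (R3): 100% × 55% × 13% = 7.15% of Slate Textiles S.p.A.
Chain via Pinebrook Realty LP → Granite Capital LLC (R3): 39% × 86% × 13% = 4.3602% of Slate Textiles S.p.A.
Aggregating (R1): 7.15% + 4.3602% = 11.5102%.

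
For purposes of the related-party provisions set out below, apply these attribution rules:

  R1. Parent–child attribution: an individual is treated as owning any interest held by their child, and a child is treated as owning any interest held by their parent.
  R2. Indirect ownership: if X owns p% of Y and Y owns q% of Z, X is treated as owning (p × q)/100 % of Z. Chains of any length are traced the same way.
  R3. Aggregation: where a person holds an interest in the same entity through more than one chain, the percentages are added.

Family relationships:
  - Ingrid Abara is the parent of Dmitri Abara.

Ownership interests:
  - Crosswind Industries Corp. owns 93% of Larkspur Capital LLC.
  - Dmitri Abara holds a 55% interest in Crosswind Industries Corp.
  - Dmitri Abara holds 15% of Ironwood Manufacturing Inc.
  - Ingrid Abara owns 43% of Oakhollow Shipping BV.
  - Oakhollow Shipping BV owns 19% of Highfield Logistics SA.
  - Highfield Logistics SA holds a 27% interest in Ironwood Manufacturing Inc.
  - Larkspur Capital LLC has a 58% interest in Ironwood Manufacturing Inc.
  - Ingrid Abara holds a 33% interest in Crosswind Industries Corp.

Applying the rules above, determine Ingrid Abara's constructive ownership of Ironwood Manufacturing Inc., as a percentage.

By parent–child attribution (R1), Ingrid Abara is treated as also owning Dmitri Abara's interest in Crosswind Industries Corp, giving 33% + 55% = 88%.
By parent–child attribution (R1), Ingrid Abara is treated as owning Dmitri Abara's 15% interest in Ironwood Manufacturing Inc.
Chain via Oakhollow Shipping BV → Highfield Logistics SA (R2): 43% × 19% × 27% = 2.2059% of Ironwood Manufacturing Inc.
Chain via Crosswind Industries Corp. → Larkspur Capital LLC (R2): 88% × 93% × 58% = 47.4672% of Ironwood Manufacturing Inc.
Direct interest in Ironwood Manufacturing Inc: 15%.
Aggregating (R3): 2.2059% + 47.4672% + 15% = 64.6731%.

64.6731%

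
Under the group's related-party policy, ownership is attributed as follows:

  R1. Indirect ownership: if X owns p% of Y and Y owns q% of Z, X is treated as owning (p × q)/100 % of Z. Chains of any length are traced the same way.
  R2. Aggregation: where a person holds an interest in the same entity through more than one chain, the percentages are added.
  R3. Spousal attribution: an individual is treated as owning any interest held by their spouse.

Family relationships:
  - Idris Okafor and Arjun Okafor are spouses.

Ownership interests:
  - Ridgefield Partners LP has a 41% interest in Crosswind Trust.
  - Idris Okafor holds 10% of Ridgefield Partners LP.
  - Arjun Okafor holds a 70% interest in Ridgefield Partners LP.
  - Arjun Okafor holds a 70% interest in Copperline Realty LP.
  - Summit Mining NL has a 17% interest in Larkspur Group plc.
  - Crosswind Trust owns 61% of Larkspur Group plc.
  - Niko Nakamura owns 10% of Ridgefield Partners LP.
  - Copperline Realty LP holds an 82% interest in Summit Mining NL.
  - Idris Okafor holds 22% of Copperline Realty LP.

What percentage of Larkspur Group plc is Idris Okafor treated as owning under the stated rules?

32.8328%

By spousal attribution (R3), Idris Okafor is treated as also owning Arjun Okafor's interest in Copperline Realty LP, giving 22% + 70% = 92%.
By spousal attribution (R3), Idris Okafor is treated as also owning Arjun Okafor's interest in Ridgefield Partners LP, giving 10% + 70% = 80%.
Chain via Copperline Realty LP → Summit Mining NL (R1): 92% × 82% × 17% = 12.8248% of Larkspur Group plc.
Chain via Ridgefield Partners LP → Crosswind Trust (R1): 80% × 41% × 61% = 20.008% of Larkspur Group plc.
Aggregating (R2): 12.8248% + 20.008% = 32.8328%.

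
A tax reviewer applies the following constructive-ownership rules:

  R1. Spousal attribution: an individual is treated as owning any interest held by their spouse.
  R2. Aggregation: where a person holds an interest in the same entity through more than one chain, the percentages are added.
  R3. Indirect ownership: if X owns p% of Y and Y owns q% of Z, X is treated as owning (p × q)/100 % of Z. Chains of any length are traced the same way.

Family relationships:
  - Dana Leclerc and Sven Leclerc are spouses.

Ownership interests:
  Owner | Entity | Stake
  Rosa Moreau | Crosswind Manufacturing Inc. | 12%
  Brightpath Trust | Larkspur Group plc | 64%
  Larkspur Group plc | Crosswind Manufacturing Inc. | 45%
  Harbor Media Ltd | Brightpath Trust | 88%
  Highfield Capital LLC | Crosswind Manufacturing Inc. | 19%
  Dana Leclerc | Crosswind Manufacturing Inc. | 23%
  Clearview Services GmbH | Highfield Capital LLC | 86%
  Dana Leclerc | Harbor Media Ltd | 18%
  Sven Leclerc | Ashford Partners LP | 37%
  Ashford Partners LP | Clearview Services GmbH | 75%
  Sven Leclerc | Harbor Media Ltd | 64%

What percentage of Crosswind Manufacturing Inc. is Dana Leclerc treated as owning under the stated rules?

By spousal attribution (R1), Dana Leclerc is treated as also owning Sven Leclerc's interest in Harbor Media Ltd, giving 18% + 64% = 82%.
By spousal attribution (R1), Dana Leclerc is treated as owning Sven Leclerc's 37% interest in Ashford Partners LP.
Chain via Harbor Media Ltd → Brightpath Trust → Larkspur Group plc (R3): 82% × 88% × 64% × 45% = 20.78208% of Crosswind Manufacturing Inc.
Direct interest in Crosswind Manufacturing Inc: 23%.
Chain via Ashford Partners LP → Clearview Services GmbH → Highfield Capital LLC (R3): 37% × 75% × 86% × 19% = 4.53435% of Crosswind Manufacturing Inc.
Aggregating (R2): 20.78208% + 23% + 4.53435% = 48.31643%.

48.31643%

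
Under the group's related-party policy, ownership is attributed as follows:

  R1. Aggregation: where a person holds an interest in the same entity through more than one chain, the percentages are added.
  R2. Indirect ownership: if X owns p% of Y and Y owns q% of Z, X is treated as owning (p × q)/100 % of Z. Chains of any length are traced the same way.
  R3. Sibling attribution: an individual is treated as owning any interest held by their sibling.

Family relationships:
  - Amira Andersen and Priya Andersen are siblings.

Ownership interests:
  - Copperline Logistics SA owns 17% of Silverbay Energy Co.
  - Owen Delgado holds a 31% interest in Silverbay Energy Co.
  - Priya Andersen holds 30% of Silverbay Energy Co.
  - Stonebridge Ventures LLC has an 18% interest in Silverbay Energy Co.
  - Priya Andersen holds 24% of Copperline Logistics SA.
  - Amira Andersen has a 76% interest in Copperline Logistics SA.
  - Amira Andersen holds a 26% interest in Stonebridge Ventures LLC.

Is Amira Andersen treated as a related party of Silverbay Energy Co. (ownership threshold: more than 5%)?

By sibling attribution (R3), Amira Andersen is treated as also owning Priya Andersen's interest in Copperline Logistics SA, giving 76% + 24% = 100%.
By sibling attribution (R3), Amira Andersen is treated as owning Priya Andersen's 30% interest in Silverbay Energy Co.
Chain via Copperline Logistics SA (R2): 100% × 17% = 17% of Silverbay Energy Co.
Chain via Stonebridge Ventures LLC (R2): 26% × 18% = 4.68% of Silverbay Energy Co.
Direct interest in Silverbay Energy Co: 30%.
Aggregating (R1): 17% + 4.68% + 30% = 51.68%.
51.68% exceeds the 5% threshold, so Amira is a related party to Silverbay Energy Co.

Yes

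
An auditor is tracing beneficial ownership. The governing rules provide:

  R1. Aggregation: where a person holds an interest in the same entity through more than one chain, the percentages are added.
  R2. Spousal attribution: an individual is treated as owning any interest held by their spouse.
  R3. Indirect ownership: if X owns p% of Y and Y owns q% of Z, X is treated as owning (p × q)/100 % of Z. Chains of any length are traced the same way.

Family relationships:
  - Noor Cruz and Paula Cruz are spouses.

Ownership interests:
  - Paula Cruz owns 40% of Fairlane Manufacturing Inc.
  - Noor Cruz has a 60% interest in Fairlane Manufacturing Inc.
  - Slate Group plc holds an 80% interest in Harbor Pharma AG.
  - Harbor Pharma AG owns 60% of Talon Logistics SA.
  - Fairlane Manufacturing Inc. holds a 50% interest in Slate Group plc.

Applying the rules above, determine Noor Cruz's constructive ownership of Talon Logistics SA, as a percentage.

24%

By spousal attribution (R2), Noor Cruz is treated as also owning Paula Cruz's interest in Fairlane Manufacturing Inc, giving 60% + 40% = 100%.
Chain via Fairlane Manufacturing Inc. → Slate Group plc → Harbor Pharma AG (R3): 100% × 50% × 80% × 60% = 24% of Talon Logistics SA.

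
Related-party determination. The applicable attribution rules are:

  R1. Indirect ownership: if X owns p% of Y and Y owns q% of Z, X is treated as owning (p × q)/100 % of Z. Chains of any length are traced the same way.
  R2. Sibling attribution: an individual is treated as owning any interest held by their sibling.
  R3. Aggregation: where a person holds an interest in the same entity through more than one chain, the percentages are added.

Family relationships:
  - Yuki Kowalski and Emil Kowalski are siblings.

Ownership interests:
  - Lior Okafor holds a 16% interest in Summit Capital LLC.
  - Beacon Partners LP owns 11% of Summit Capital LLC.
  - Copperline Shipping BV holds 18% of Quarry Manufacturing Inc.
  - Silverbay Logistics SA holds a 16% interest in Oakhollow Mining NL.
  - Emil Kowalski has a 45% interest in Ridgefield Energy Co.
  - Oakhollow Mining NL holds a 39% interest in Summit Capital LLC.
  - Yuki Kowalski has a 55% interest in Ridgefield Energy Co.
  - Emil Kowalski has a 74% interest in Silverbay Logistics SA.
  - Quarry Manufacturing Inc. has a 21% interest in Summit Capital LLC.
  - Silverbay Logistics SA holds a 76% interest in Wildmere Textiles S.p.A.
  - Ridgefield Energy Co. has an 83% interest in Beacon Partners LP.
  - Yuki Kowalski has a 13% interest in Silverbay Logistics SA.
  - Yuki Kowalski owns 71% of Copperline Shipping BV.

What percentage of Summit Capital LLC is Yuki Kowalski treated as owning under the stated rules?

17.2426%

By sibling attribution (R2), Yuki Kowalski is treated as also owning Emil Kowalski's interest in Silverbay Logistics SA, giving 13% + 74% = 87%.
By sibling attribution (R2), Yuki Kowalski is treated as also owning Emil Kowalski's interest in Ridgefield Energy Co, giving 55% + 45% = 100%.
Chain via Silverbay Logistics SA → Oakhollow Mining NL (R1): 87% × 16% × 39% = 5.4288% of Summit Capital LLC.
Chain via Ridgefield Energy Co. → Beacon Partners LP (R1): 100% × 83% × 11% = 9.13% of Summit Capital LLC.
Chain via Copperline Shipping BV → Quarry Manufacturing Inc. (R1): 71% × 18% × 21% = 2.6838% of Summit Capital LLC.
Aggregating (R3): 5.4288% + 9.13% + 2.6838% = 17.2426%.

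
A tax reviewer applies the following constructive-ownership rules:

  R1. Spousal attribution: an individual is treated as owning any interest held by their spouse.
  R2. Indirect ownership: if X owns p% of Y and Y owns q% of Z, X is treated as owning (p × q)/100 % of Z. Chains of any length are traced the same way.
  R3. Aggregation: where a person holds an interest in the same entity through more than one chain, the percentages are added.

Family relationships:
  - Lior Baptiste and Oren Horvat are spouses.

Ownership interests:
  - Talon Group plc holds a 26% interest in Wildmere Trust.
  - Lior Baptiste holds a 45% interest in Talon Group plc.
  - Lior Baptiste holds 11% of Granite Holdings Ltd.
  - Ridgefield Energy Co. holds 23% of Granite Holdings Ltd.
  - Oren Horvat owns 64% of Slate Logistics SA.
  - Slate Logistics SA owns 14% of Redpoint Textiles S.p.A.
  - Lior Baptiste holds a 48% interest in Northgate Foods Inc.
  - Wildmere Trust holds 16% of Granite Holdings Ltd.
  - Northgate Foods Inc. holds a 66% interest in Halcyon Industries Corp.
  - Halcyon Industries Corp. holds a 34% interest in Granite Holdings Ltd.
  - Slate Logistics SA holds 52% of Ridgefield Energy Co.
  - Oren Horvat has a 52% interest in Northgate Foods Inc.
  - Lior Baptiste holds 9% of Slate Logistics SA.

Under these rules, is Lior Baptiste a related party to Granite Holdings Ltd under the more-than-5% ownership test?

By spousal attribution (R1), Lior Baptiste is treated as also owning Oren Horvat's interest in Northgate Foods Inc, giving 48% + 52% = 100%.
By spousal attribution (R1), Lior Baptiste is treated as also owning Oren Horvat's interest in Slate Logistics SA, giving 9% + 64% = 73%.
Chain via Northgate Foods Inc. → Halcyon Industries Corp. (R2): 100% × 66% × 34% = 22.44% of Granite Holdings Ltd.
Chain via Talon Group plc → Wildmere Trust (R2): 45% × 26% × 16% = 1.872% of Granite Holdings Ltd.
Chain via Slate Logistics SA → Ridgefield Energy Co. (R2): 73% × 52% × 23% = 8.7308% of Granite Holdings Ltd.
Direct interest in Granite Holdings Ltd: 11%.
Aggregating (R3): 22.44% + 1.872% + 8.7308% + 11% = 44.0428%.
44.0428% exceeds the 5% threshold, so Lior is a related party to Granite Holdings Ltd.

Yes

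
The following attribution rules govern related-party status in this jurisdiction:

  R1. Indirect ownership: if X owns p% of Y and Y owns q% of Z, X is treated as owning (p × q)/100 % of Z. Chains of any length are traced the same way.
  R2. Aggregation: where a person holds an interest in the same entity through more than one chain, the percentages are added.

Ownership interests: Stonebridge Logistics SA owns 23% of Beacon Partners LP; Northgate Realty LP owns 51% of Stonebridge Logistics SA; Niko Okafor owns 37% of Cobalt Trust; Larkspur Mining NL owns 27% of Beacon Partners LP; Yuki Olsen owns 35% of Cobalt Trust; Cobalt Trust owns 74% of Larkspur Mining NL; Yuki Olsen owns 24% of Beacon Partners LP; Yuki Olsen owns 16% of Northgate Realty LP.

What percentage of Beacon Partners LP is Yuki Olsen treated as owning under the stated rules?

Chain via Cobalt Trust → Larkspur Mining NL (R1): 35% × 74% × 27% = 6.993% of Beacon Partners LP.
Chain via Northgate Realty LP → Stonebridge Logistics SA (R1): 16% × 51% × 23% = 1.8768% of Beacon Partners LP.
Direct interest in Beacon Partners LP: 24%.
Aggregating (R2): 6.993% + 1.8768% + 24% = 32.8698%.

32.8698%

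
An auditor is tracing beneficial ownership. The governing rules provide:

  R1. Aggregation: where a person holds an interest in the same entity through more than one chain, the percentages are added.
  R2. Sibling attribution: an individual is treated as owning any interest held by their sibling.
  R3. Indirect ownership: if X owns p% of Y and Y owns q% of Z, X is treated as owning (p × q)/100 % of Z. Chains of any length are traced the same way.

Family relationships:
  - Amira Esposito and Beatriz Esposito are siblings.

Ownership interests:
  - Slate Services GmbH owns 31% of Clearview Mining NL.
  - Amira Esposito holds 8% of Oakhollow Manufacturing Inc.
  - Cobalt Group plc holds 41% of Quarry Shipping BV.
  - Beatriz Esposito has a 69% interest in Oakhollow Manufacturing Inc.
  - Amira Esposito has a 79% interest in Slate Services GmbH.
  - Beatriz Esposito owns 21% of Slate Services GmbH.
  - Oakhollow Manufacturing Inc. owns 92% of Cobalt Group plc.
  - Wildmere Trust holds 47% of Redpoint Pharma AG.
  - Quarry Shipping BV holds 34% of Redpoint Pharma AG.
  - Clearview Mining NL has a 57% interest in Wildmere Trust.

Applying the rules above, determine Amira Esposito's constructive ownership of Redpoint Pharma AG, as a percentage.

18.179996%

By sibling attribution (R2), Amira Esposito is treated as also owning Beatriz Esposito's interest in Slate Services GmbH, giving 79% + 21% = 100%.
By sibling attribution (R2), Amira Esposito is treated as also owning Beatriz Esposito's interest in Oakhollow Manufacturing Inc, giving 8% + 69% = 77%.
Chain via Slate Services GmbH → Clearview Mining NL → Wildmere Trust (R3): 100% × 31% × 57% × 47% = 8.3049% of Redpoint Pharma AG.
Chain via Oakhollow Manufacturing Inc. → Cobalt Group plc → Quarry Shipping BV (R3): 77% × 92% × 41% × 34% = 9.875096% of Redpoint Pharma AG.
Aggregating (R1): 8.3049% + 9.875096% = 18.179996%.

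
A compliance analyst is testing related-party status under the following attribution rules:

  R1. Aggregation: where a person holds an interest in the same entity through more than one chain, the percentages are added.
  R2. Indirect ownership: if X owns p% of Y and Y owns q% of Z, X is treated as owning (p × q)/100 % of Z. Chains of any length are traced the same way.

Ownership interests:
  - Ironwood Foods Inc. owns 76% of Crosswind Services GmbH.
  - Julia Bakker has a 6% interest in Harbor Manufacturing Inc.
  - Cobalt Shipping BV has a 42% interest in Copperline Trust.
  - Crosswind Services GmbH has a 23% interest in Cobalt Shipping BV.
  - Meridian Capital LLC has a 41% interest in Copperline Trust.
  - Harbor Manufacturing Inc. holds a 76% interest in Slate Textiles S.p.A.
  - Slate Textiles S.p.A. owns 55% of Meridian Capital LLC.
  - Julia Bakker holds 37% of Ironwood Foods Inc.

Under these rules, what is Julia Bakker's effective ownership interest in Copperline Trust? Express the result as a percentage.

Chain via Ironwood Foods Inc. → Crosswind Services GmbH → Cobalt Shipping BV (R2): 37% × 76% × 23% × 42% = 2.716392% of Copperline Trust.
Chain via Harbor Manufacturing Inc. → Slate Textiles S.p.A. → Meridian Capital LLC (R2): 6% × 76% × 55% × 41% = 1.02828% of Copperline Trust.
Aggregating (R1): 2.716392% + 1.02828% = 3.744672%.

3.744672%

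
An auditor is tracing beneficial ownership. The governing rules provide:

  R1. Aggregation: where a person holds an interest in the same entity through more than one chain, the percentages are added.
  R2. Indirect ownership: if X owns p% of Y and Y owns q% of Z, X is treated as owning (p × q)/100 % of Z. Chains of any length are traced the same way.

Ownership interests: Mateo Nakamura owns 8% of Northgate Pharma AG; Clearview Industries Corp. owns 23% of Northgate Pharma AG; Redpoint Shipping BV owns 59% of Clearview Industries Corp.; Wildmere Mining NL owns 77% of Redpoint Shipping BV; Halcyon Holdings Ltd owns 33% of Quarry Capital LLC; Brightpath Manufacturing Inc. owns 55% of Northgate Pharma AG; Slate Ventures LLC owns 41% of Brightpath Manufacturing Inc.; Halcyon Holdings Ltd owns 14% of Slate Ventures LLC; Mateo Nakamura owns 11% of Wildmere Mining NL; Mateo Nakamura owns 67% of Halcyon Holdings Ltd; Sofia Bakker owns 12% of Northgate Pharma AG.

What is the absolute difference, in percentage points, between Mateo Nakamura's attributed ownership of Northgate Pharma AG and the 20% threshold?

Chain via Halcyon Holdings Ltd → Slate Ventures LLC → Brightpath Manufacturing Inc. (R2): 67% × 14% × 41% × 55% = 2.11519% of Northgate Pharma AG.
Chain via Wildmere Mining NL → Redpoint Shipping BV → Clearview Industries Corp. (R2): 11% × 77% × 59% × 23% = 1.149379% of Northgate Pharma AG.
Direct interest in Northgate Pharma AG: 8%.
Aggregating (R1): 2.11519% + 1.149379% + 8% = 11.264569%.
11.264569% falls short of the 20% threshold by 8.735431 percentage points.

8.735431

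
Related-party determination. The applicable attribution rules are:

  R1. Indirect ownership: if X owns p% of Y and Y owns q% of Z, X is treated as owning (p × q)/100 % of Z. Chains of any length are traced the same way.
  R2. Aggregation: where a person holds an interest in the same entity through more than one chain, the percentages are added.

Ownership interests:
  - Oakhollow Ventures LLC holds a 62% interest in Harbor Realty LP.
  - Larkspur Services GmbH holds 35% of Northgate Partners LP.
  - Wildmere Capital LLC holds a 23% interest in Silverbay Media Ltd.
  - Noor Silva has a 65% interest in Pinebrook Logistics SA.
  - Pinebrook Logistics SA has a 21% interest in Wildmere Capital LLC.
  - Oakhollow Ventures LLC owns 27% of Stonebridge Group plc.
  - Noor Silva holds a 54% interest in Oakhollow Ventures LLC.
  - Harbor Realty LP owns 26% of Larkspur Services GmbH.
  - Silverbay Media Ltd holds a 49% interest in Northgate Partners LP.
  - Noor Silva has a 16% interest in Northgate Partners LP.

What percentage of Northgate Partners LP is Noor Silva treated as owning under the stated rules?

20.585035%

Chain via Pinebrook Logistics SA → Wildmere Capital LLC → Silverbay Media Ltd (R1): 65% × 21% × 23% × 49% = 1.538355% of Northgate Partners LP.
Chain via Oakhollow Ventures LLC → Harbor Realty LP → Larkspur Services GmbH (R1): 54% × 62% × 26% × 35% = 3.04668% of Northgate Partners LP.
Direct interest in Northgate Partners LP: 16%.
Aggregating (R2): 1.538355% + 3.04668% + 16% = 20.585035%.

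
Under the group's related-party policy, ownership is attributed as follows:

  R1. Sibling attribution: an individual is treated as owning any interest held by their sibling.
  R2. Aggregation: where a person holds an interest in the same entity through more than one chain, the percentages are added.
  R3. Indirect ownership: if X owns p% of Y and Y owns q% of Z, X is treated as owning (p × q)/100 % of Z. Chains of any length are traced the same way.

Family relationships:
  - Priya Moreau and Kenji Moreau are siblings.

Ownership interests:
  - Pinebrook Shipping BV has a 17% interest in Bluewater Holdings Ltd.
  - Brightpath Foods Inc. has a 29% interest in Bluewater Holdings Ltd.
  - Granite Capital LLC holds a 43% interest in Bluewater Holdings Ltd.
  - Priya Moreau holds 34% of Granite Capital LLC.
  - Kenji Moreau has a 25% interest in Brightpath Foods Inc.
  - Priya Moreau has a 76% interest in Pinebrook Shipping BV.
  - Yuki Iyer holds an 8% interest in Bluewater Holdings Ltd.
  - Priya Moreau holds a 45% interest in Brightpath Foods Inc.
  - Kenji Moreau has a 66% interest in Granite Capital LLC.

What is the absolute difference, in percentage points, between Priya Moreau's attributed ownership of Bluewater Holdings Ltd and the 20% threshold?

56.22

By sibling attribution (R1), Priya Moreau is treated as also owning Kenji Moreau's interest in Brightpath Foods Inc, giving 45% + 25% = 70%.
By sibling attribution (R1), Priya Moreau is treated as also owning Kenji Moreau's interest in Granite Capital LLC, giving 34% + 66% = 100%.
Chain via Pinebrook Shipping BV (R3): 76% × 17% = 12.92% of Bluewater Holdings Ltd.
Chain via Brightpath Foods Inc. (R3): 70% × 29% = 20.3% of Bluewater Holdings Ltd.
Chain via Granite Capital LLC (R3): 100% × 43% = 43% of Bluewater Holdings Ltd.
Aggregating (R2): 12.92% + 20.3% + 43% = 76.22%.
76.22% exceeds the 20% threshold by 56.22 percentage points.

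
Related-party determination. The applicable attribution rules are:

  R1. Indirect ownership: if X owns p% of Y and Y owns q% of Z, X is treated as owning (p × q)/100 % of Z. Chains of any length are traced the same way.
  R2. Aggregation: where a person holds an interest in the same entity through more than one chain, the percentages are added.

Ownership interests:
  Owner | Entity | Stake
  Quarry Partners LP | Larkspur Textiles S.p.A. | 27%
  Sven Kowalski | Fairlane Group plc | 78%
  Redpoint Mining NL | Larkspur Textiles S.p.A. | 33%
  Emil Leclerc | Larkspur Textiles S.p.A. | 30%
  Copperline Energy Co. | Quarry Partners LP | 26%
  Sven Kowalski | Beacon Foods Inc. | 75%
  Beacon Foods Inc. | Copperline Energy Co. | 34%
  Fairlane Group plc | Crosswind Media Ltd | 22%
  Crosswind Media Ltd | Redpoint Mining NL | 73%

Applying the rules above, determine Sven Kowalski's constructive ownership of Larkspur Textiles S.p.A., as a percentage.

Chain via Fairlane Group plc → Crosswind Media Ltd → Redpoint Mining NL (R1): 78% × 22% × 73% × 33% = 4.133844% of Larkspur Textiles S.p.A.
Chain via Beacon Foods Inc. → Copperline Energy Co. → Quarry Partners LP (R1): 75% × 34% × 26% × 27% = 1.7901% of Larkspur Textiles S.p.A.
Aggregating (R2): 4.133844% + 1.7901% = 5.923944%.

5.923944%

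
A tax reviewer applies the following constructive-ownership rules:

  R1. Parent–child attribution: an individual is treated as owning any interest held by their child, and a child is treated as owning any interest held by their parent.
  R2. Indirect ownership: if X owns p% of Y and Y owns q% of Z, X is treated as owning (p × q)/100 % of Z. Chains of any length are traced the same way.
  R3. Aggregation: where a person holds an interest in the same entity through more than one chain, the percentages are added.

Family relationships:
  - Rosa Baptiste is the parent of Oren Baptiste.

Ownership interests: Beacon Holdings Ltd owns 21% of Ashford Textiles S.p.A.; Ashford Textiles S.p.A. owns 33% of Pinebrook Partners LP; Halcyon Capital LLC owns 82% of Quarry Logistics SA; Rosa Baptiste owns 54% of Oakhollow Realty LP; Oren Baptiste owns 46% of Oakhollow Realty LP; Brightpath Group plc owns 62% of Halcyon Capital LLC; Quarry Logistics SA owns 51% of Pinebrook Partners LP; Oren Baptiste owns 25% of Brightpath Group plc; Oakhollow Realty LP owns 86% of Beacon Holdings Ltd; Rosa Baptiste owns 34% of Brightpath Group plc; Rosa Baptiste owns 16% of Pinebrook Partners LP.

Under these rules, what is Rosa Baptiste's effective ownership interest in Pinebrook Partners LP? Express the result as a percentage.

By parent–child attribution (R1), Rosa Baptiste is treated as also owning Oren Baptiste's interest in Oakhollow Realty LP, giving 54% + 46% = 100%.
By parent–child attribution (R1), Rosa Baptiste is treated as also owning Oren Baptiste's interest in Brightpath Group plc, giving 34% + 25% = 59%.
Chain via Oakhollow Realty LP → Beacon Holdings Ltd → Ashford Textiles S.p.A. (R2): 100% × 86% × 21% × 33% = 5.9598% of Pinebrook Partners LP.
Chain via Brightpath Group plc → Halcyon Capital LLC → Quarry Logistics SA (R2): 59% × 62% × 82% × 51% = 15.297756% of Pinebrook Partners LP.
Direct interest in Pinebrook Partners LP: 16%.
Aggregating (R3): 5.9598% + 15.297756% + 16% = 37.257556%.

37.257556%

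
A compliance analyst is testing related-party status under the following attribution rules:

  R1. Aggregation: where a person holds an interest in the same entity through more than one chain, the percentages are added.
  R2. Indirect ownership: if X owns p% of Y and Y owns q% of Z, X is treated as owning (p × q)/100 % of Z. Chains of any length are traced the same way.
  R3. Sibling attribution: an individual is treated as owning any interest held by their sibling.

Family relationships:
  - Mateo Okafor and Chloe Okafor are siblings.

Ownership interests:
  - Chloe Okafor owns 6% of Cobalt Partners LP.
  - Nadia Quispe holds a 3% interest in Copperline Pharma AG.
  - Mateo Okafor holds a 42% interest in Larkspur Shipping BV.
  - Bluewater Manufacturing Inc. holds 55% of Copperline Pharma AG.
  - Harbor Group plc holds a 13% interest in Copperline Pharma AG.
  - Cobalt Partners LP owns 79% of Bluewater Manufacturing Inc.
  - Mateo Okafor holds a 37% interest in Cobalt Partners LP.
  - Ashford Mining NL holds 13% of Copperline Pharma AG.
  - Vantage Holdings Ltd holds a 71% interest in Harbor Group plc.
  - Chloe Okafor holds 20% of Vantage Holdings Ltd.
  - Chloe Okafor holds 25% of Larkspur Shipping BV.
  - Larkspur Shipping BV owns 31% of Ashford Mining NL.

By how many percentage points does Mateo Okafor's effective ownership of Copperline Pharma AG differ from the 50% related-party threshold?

26.7704

By sibling attribution (R3), Mateo Okafor is treated as also owning Chloe Okafor's interest in Larkspur Shipping BV, giving 42% + 25% = 67%.
By sibling attribution (R3), Mateo Okafor is treated as also owning Chloe Okafor's interest in Cobalt Partners LP, giving 37% + 6% = 43%.
By sibling attribution (R3), Mateo Okafor is treated as owning Chloe Okafor's 20% interest in Vantage Holdings Ltd.
Chain via Larkspur Shipping BV → Ashford Mining NL (R2): 67% × 31% × 13% = 2.7001% of Copperline Pharma AG.
Chain via Cobalt Partners LP → Bluewater Manufacturing Inc. (R2): 43% × 79% × 55% = 18.6835% of Copperline Pharma AG.
Chain via Vantage Holdings Ltd → Harbor Group plc (R2): 20% × 71% × 13% = 1.846% of Copperline Pharma AG.
Aggregating (R1): 2.7001% + 18.6835% + 1.846% = 23.2296%.
23.2296% falls short of the 50% threshold by 26.7704 percentage points.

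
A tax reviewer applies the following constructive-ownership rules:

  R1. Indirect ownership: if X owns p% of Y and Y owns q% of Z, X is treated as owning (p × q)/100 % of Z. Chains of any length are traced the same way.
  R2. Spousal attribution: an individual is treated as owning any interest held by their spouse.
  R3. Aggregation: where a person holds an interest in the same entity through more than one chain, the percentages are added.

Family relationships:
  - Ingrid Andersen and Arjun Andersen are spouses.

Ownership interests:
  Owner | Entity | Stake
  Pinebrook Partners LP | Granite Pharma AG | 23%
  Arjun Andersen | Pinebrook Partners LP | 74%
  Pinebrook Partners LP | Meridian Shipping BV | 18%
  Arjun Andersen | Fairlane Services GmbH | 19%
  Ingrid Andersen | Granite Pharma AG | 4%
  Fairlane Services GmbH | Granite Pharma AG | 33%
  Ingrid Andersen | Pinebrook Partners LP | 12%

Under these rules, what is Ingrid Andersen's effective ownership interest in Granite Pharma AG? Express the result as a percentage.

30.05%

By spousal attribution (R2), Ingrid Andersen is treated as also owning Arjun Andersen's interest in Pinebrook Partners LP, giving 12% + 74% = 86%.
By spousal attribution (R2), Ingrid Andersen is treated as owning Arjun Andersen's 19% interest in Fairlane Services GmbH.
Chain via Pinebrook Partners LP (R1): 86% × 23% = 19.78% of Granite Pharma AG.
Direct interest in Granite Pharma AG: 4%.
Chain via Fairlane Services GmbH (R1): 19% × 33% = 6.27% of Granite Pharma AG.
Aggregating (R3): 19.78% + 4% + 6.27% = 30.05%.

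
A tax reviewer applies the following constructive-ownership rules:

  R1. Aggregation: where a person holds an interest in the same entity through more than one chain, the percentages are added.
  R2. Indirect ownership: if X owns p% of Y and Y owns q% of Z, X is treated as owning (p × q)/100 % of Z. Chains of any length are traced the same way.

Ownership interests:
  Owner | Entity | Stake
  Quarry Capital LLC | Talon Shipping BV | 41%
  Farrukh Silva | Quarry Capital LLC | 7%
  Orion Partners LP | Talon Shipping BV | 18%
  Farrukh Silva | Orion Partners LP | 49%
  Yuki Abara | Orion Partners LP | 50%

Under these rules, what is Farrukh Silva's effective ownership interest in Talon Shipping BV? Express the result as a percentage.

Chain via Quarry Capital LLC (R2): 7% × 41% = 2.87% of Talon Shipping BV.
Chain via Orion Partners LP (R2): 49% × 18% = 8.82% of Talon Shipping BV.
Aggregating (R1): 2.87% + 8.82% = 11.69%.

11.69%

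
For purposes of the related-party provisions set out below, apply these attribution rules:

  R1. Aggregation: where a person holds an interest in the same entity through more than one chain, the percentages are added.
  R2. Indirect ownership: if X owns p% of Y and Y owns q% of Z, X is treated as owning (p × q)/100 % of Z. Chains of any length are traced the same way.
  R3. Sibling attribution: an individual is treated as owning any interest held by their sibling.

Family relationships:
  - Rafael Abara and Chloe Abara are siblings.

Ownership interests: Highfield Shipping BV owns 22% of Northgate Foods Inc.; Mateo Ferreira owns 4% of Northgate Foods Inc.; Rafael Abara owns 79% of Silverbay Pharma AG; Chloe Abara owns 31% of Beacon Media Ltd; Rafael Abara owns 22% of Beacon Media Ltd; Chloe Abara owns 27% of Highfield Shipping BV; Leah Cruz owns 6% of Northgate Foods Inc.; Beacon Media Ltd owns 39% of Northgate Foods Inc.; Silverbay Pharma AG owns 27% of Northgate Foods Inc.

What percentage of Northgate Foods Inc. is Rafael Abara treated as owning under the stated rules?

By sibling attribution (R3), Rafael Abara is treated as also owning Chloe Abara's interest in Beacon Media Ltd, giving 22% + 31% = 53%.
By sibling attribution (R3), Rafael Abara is treated as owning Chloe Abara's 27% interest in Highfield Shipping BV.
Chain via Beacon Media Ltd (R2): 53% × 39% = 20.67% of Northgate Foods Inc.
Chain via Silverbay Pharma AG (R2): 79% × 27% = 21.33% of Northgate Foods Inc.
Chain via Highfield Shipping BV (R2): 27% × 22% = 5.94% of Northgate Foods Inc.
Aggregating (R1): 20.67% + 21.33% + 5.94% = 47.94%.

47.94%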